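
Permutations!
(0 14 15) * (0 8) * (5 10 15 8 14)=(0 5 10 15 14 8)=[5, 1, 2, 3, 4, 10, 6, 7, 0, 9, 15, 11, 12, 13, 8, 14]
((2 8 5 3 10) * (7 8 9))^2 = (2 7 5 10 9 8 3)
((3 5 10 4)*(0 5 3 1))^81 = (0 5 10 4 1)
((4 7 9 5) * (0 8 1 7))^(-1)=((0 8 1 7 9 5 4))^(-1)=(0 4 5 9 7 1 8)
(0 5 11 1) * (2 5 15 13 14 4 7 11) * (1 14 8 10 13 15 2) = (15)(0 2 5 1)(4 7 11 14)(8 10 13) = [2, 0, 5, 3, 7, 1, 6, 11, 10, 9, 13, 14, 12, 8, 4, 15]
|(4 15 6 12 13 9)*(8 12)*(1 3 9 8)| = 6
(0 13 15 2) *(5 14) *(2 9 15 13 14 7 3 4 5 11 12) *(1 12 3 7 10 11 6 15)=[14, 12, 0, 4, 5, 10, 15, 7, 8, 1, 11, 3, 2, 13, 6, 9]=(0 14 6 15 9 1 12 2)(3 4 5 10 11)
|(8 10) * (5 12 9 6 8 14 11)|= 8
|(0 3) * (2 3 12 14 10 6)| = 7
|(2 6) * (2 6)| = |(6)| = 1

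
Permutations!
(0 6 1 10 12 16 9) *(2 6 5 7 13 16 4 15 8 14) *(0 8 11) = (0 5 7 13 16 9 8 14 2 6 1 10 12 4 15 11) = [5, 10, 6, 3, 15, 7, 1, 13, 14, 8, 12, 0, 4, 16, 2, 11, 9]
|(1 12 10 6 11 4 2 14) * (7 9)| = 8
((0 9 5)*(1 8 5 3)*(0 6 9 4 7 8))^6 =(0 9 8)(1 6 7)(3 5 4)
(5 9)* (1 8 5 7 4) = (1 8 5 9 7 4) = [0, 8, 2, 3, 1, 9, 6, 4, 5, 7]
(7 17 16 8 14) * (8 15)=(7 17 16 15 8 14)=[0, 1, 2, 3, 4, 5, 6, 17, 14, 9, 10, 11, 12, 13, 7, 8, 15, 16]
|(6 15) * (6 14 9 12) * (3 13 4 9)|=|(3 13 4 9 12 6 15 14)|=8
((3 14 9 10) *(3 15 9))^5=((3 14)(9 10 15))^5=(3 14)(9 15 10)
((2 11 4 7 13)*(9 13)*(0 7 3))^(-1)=((0 7 9 13 2 11 4 3))^(-1)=(0 3 4 11 2 13 9 7)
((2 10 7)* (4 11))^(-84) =((2 10 7)(4 11))^(-84) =(11)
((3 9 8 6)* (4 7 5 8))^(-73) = (3 5 9 8 4 6 7)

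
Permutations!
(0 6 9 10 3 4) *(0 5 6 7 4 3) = [7, 1, 2, 3, 5, 6, 9, 4, 8, 10, 0] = (0 7 4 5 6 9 10)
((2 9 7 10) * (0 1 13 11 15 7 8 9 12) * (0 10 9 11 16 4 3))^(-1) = (0 3 4 16 13 1)(2 10 12)(7 15 11 8 9)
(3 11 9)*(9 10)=(3 11 10 9)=[0, 1, 2, 11, 4, 5, 6, 7, 8, 3, 9, 10]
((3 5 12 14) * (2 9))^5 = (2 9)(3 5 12 14)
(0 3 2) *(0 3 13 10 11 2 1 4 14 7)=(0 13 10 11 2 3 1 4 14 7)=[13, 4, 3, 1, 14, 5, 6, 0, 8, 9, 11, 2, 12, 10, 7]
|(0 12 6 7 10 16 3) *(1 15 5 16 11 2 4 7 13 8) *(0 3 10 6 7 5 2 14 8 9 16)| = 16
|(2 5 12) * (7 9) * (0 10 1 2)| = 6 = |(0 10 1 2 5 12)(7 9)|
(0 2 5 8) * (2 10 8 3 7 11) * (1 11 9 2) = (0 10 8)(1 11)(2 5 3 7 9) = [10, 11, 5, 7, 4, 3, 6, 9, 0, 2, 8, 1]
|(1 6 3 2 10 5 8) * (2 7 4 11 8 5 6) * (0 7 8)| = |(0 7 4 11)(1 2 10 6 3 8)| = 12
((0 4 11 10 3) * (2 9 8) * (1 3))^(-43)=((0 4 11 10 1 3)(2 9 8))^(-43)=(0 3 1 10 11 4)(2 8 9)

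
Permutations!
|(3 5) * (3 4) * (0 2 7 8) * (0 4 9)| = 8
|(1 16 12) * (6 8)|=6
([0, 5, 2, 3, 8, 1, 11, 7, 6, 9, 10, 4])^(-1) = [0, 5, 2, 3, 11, 1, 8, 7, 4, 9, 10, 6]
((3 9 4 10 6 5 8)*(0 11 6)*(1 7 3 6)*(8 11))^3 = ((0 8 6 5 11 1 7 3 9 4 10))^3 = (0 5 7 4 8 11 3 10 6 1 9)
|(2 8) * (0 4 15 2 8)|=|(0 4 15 2)|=4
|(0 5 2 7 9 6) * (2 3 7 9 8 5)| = |(0 2 9 6)(3 7 8 5)| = 4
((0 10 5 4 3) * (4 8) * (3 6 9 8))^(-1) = (0 3 5 10)(4 8 9 6)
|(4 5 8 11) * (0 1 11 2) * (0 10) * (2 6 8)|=|(0 1 11 4 5 2 10)(6 8)|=14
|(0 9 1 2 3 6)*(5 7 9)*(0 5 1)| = 8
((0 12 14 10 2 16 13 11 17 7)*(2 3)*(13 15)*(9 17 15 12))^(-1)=(0 7 17 9)(2 3 10 14 12 16)(11 13 15)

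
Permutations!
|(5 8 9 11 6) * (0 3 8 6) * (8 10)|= |(0 3 10 8 9 11)(5 6)|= 6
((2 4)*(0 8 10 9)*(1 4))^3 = (0 9 10 8)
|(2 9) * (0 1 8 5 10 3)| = 6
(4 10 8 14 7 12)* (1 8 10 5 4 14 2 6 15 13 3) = (1 8 2 6 15 13 3)(4 5)(7 12 14) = [0, 8, 6, 1, 5, 4, 15, 12, 2, 9, 10, 11, 14, 3, 7, 13]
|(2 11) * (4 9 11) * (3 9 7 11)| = 4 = |(2 4 7 11)(3 9)|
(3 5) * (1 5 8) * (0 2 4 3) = (0 2 4 3 8 1 5) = [2, 5, 4, 8, 3, 0, 6, 7, 1]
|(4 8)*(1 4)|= 3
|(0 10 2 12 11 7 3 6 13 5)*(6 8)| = |(0 10 2 12 11 7 3 8 6 13 5)| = 11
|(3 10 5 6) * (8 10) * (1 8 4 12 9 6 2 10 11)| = |(1 8 11)(2 10 5)(3 4 12 9 6)| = 15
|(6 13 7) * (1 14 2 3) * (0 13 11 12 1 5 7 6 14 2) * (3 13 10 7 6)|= |(0 10 7 14)(1 2 13 3 5 6 11 12)|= 8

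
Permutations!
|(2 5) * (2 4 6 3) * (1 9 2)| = 7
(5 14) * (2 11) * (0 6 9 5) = [6, 1, 11, 3, 4, 14, 9, 7, 8, 5, 10, 2, 12, 13, 0] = (0 6 9 5 14)(2 11)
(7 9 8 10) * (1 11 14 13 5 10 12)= (1 11 14 13 5 10 7 9 8 12)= [0, 11, 2, 3, 4, 10, 6, 9, 12, 8, 7, 14, 1, 5, 13]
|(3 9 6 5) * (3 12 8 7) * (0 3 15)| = 9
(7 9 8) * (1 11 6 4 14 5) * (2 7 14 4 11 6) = [0, 6, 7, 3, 4, 1, 11, 9, 14, 8, 10, 2, 12, 13, 5] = (1 6 11 2 7 9 8 14 5)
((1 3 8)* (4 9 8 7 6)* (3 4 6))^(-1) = (1 8 9 4)(3 7) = ((1 4 9 8)(3 7))^(-1)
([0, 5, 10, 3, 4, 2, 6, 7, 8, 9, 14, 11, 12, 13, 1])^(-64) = (1 5 2 10 14)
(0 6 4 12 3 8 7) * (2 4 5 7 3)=(0 6 5 7)(2 4 12)(3 8)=[6, 1, 4, 8, 12, 7, 5, 0, 3, 9, 10, 11, 2]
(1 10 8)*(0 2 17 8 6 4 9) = [2, 10, 17, 3, 9, 5, 4, 7, 1, 0, 6, 11, 12, 13, 14, 15, 16, 8] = (0 2 17 8 1 10 6 4 9)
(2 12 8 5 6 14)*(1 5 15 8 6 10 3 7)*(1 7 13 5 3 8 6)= (1 3 13 5 10 8 15 6 14 2 12)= [0, 3, 12, 13, 4, 10, 14, 7, 15, 9, 8, 11, 1, 5, 2, 6]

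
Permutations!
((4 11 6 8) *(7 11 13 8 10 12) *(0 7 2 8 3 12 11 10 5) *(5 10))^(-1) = ((0 7 5)(2 8 4 13 3 12)(6 10 11))^(-1) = (0 5 7)(2 12 3 13 4 8)(6 11 10)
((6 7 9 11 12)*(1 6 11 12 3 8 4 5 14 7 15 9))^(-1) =((1 6 15 9 12 11 3 8 4 5 14 7))^(-1) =(1 7 14 5 4 8 3 11 12 9 15 6)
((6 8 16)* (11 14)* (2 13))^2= (6 16 8)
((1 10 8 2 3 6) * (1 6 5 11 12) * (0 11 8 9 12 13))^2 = (0 13 11)(1 9)(2 5)(3 8)(10 12)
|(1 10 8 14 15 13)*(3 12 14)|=8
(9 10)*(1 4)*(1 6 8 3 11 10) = [0, 4, 2, 11, 6, 5, 8, 7, 3, 1, 9, 10] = (1 4 6 8 3 11 10 9)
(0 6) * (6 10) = (0 10 6) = [10, 1, 2, 3, 4, 5, 0, 7, 8, 9, 6]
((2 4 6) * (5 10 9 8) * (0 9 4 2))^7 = ((0 9 8 5 10 4 6))^7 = (10)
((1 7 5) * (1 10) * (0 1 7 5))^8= ((0 1 5 10 7))^8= (0 10 1 7 5)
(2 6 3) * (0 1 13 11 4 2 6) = (0 1 13 11 4 2)(3 6) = [1, 13, 0, 6, 2, 5, 3, 7, 8, 9, 10, 4, 12, 11]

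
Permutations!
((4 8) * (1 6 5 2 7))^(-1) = ((1 6 5 2 7)(4 8))^(-1) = (1 7 2 5 6)(4 8)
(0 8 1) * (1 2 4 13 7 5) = [8, 0, 4, 3, 13, 1, 6, 5, 2, 9, 10, 11, 12, 7] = (0 8 2 4 13 7 5 1)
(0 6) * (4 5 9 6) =(0 4 5 9 6) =[4, 1, 2, 3, 5, 9, 0, 7, 8, 6]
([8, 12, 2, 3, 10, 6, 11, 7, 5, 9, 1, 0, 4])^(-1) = (0 11 6 5 8)(1 10 4 12)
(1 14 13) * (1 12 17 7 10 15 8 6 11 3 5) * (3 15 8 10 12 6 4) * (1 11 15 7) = (1 14 13 6 15 10 8 4 3 5 11 7 12 17) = [0, 14, 2, 5, 3, 11, 15, 12, 4, 9, 8, 7, 17, 6, 13, 10, 16, 1]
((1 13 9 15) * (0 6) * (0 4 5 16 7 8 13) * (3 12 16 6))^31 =(0 3 12 16 7 8 13 9 15 1)(4 5 6)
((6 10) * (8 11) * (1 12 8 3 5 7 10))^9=((1 12 8 11 3 5 7 10 6))^9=(12)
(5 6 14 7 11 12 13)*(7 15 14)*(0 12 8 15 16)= [12, 1, 2, 3, 4, 6, 7, 11, 15, 9, 10, 8, 13, 5, 16, 14, 0]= (0 12 13 5 6 7 11 8 15 14 16)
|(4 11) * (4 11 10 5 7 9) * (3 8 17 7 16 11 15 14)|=12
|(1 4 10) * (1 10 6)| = 3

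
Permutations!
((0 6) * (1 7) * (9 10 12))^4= (9 10 12)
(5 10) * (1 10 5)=(1 10)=[0, 10, 2, 3, 4, 5, 6, 7, 8, 9, 1]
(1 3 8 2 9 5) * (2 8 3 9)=(1 9 5)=[0, 9, 2, 3, 4, 1, 6, 7, 8, 5]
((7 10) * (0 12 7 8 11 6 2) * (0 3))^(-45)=(12)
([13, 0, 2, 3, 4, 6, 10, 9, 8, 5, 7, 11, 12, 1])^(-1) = (0 1 13)(5 9 7 10 6)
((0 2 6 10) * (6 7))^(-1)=((0 2 7 6 10))^(-1)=(0 10 6 7 2)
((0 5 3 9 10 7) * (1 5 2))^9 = ((0 2 1 5 3 9 10 7))^9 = (0 2 1 5 3 9 10 7)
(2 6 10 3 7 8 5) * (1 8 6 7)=(1 8 5 2 7 6 10 3)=[0, 8, 7, 1, 4, 2, 10, 6, 5, 9, 3]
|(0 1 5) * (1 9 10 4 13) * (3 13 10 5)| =|(0 9 5)(1 3 13)(4 10)| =6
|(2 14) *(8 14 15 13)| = 5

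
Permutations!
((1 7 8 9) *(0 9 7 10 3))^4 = (0 3 10 1 9)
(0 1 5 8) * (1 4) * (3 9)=(0 4 1 5 8)(3 9)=[4, 5, 2, 9, 1, 8, 6, 7, 0, 3]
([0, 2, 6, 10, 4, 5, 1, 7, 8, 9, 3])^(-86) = (10)(1 2 6)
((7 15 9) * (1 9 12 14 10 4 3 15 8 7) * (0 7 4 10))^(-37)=((0 7 8 4 3 15 12 14)(1 9))^(-37)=(0 4 12 7 3 14 8 15)(1 9)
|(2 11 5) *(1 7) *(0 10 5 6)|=|(0 10 5 2 11 6)(1 7)|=6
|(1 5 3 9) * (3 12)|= |(1 5 12 3 9)|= 5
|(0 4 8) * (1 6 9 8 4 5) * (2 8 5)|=12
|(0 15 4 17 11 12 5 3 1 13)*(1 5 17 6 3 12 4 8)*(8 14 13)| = 28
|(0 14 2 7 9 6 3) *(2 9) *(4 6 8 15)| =|(0 14 9 8 15 4 6 3)(2 7)| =8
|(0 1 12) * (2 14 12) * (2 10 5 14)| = |(0 1 10 5 14 12)| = 6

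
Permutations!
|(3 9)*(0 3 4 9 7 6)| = |(0 3 7 6)(4 9)| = 4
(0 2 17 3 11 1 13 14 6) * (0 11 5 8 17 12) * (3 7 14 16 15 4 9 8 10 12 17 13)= (0 2 17 7 14 6 11 1 3 5 10 12)(4 9 8 13 16 15)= [2, 3, 17, 5, 9, 10, 11, 14, 13, 8, 12, 1, 0, 16, 6, 4, 15, 7]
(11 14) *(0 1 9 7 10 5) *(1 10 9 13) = [10, 13, 2, 3, 4, 0, 6, 9, 8, 7, 5, 14, 12, 1, 11] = (0 10 5)(1 13)(7 9)(11 14)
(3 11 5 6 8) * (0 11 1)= (0 11 5 6 8 3 1)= [11, 0, 2, 1, 4, 6, 8, 7, 3, 9, 10, 5]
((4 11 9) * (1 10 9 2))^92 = ((1 10 9 4 11 2))^92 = (1 9 11)(2 10 4)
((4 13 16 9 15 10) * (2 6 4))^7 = (2 10 15 9 16 13 4 6)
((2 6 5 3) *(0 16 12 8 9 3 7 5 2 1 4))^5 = ((0 16 12 8 9 3 1 4)(2 6)(5 7))^5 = (0 3 12 4 9 16 1 8)(2 6)(5 7)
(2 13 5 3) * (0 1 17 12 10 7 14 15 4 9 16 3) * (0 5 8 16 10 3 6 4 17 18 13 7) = (0 1 18 13 8 16 6 4 9 10)(2 7 14 15 17 12 3) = [1, 18, 7, 2, 9, 5, 4, 14, 16, 10, 0, 11, 3, 8, 15, 17, 6, 12, 13]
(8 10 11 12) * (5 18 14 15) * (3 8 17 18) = (3 8 10 11 12 17 18 14 15 5) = [0, 1, 2, 8, 4, 3, 6, 7, 10, 9, 11, 12, 17, 13, 15, 5, 16, 18, 14]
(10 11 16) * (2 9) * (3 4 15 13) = (2 9)(3 4 15 13)(10 11 16) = [0, 1, 9, 4, 15, 5, 6, 7, 8, 2, 11, 16, 12, 3, 14, 13, 10]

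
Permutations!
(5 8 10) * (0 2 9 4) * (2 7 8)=(0 7 8 10 5 2 9 4)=[7, 1, 9, 3, 0, 2, 6, 8, 10, 4, 5]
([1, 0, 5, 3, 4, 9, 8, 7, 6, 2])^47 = [1, 0, 9, 3, 4, 2, 8, 7, 6, 5]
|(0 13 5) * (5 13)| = 2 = |(13)(0 5)|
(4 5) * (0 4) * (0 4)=(4 5)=[0, 1, 2, 3, 5, 4]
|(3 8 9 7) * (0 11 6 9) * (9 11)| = 10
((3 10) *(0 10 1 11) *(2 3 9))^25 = ((0 10 9 2 3 1 11))^25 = (0 3 10 1 9 11 2)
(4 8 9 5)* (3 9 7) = (3 9 5 4 8 7) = [0, 1, 2, 9, 8, 4, 6, 3, 7, 5]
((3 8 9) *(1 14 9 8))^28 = (14)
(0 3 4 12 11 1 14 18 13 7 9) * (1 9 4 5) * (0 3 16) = [16, 14, 2, 5, 12, 1, 6, 4, 8, 3, 10, 9, 11, 7, 18, 15, 0, 17, 13] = (0 16)(1 14 18 13 7 4 12 11 9 3 5)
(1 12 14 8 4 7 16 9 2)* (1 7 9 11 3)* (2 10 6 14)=(1 12 2 7 16 11 3)(4 9 10 6 14 8)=[0, 12, 7, 1, 9, 5, 14, 16, 4, 10, 6, 3, 2, 13, 8, 15, 11]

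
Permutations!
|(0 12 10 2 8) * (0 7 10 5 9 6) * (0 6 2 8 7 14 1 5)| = 8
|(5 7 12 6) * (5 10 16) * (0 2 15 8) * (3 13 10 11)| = |(0 2 15 8)(3 13 10 16 5 7 12 6 11)| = 36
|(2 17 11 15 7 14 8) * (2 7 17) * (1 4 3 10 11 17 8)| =|(17)(1 4 3 10 11 15 8 7 14)| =9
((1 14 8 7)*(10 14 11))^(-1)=((1 11 10 14 8 7))^(-1)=(1 7 8 14 10 11)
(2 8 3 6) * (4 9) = (2 8 3 6)(4 9) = [0, 1, 8, 6, 9, 5, 2, 7, 3, 4]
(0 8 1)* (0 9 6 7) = (0 8 1 9 6 7) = [8, 9, 2, 3, 4, 5, 7, 0, 1, 6]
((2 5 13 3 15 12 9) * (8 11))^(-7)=(15)(8 11)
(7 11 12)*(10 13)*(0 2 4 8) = (0 2 4 8)(7 11 12)(10 13) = [2, 1, 4, 3, 8, 5, 6, 11, 0, 9, 13, 12, 7, 10]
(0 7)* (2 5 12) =(0 7)(2 5 12) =[7, 1, 5, 3, 4, 12, 6, 0, 8, 9, 10, 11, 2]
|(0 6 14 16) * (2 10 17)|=|(0 6 14 16)(2 10 17)|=12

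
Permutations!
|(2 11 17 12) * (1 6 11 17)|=|(1 6 11)(2 17 12)|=3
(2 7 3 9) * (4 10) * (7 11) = (2 11 7 3 9)(4 10) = [0, 1, 11, 9, 10, 5, 6, 3, 8, 2, 4, 7]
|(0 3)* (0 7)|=3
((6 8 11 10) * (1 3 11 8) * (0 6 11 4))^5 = (10 11) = ((0 6 1 3 4)(10 11))^5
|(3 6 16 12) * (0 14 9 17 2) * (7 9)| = 12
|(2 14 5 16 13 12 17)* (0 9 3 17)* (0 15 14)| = 30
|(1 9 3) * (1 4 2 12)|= |(1 9 3 4 2 12)|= 6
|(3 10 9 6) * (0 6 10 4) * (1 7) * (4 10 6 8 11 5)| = |(0 8 11 5 4)(1 7)(3 10 9 6)| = 20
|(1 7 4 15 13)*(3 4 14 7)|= 10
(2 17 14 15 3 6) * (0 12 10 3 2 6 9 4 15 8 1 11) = (0 12 10 3 9 4 15 2 17 14 8 1 11) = [12, 11, 17, 9, 15, 5, 6, 7, 1, 4, 3, 0, 10, 13, 8, 2, 16, 14]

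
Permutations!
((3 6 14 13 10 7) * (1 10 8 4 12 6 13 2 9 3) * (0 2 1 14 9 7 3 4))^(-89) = ((0 2 7 14 1 10 3 13 8)(4 12 6 9))^(-89) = (0 2 7 14 1 10 3 13 8)(4 9 6 12)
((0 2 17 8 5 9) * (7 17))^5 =(0 5 17 2 9 8 7)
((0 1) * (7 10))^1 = (0 1)(7 10)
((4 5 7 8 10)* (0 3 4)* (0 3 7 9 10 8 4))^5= ((0 7 4 5 9 10 3))^5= (0 10 5 7 3 9 4)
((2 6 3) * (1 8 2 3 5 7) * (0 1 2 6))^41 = (0 2 7 5 6 8 1)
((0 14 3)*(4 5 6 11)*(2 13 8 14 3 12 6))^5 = (0 3)(2 6 13 11 8 4 14 5 12)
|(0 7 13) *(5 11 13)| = |(0 7 5 11 13)| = 5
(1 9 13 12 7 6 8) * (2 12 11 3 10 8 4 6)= (1 9 13 11 3 10 8)(2 12 7)(4 6)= [0, 9, 12, 10, 6, 5, 4, 2, 1, 13, 8, 3, 7, 11]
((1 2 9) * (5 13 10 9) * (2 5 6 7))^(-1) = (1 9 10 13 5)(2 7 6)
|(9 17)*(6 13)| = 2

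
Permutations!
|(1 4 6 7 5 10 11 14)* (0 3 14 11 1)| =|(0 3 14)(1 4 6 7 5 10)| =6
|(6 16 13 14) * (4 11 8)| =|(4 11 8)(6 16 13 14)| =12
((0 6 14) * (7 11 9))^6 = ((0 6 14)(7 11 9))^6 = (14)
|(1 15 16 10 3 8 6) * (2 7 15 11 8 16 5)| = 12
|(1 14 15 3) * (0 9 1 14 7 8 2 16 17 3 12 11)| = 13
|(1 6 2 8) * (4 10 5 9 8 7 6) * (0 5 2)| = 10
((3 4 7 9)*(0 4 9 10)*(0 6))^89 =(0 6 10 7 4)(3 9)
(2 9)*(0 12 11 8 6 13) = (0 12 11 8 6 13)(2 9) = [12, 1, 9, 3, 4, 5, 13, 7, 6, 2, 10, 8, 11, 0]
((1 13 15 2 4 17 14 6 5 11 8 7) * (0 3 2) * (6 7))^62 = (0 2 17 7 13)(1 15 3 4 14)(5 8)(6 11) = ((0 3 2 4 17 14 7 1 13 15)(5 11 8 6))^62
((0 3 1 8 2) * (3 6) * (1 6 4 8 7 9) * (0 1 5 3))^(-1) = ((0 4 8 2 1 7 9 5 3 6))^(-1) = (0 6 3 5 9 7 1 2 8 4)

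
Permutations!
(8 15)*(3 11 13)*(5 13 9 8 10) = (3 11 9 8 15 10 5 13) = [0, 1, 2, 11, 4, 13, 6, 7, 15, 8, 5, 9, 12, 3, 14, 10]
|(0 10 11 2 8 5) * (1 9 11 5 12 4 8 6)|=15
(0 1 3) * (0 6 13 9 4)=(0 1 3 6 13 9 4)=[1, 3, 2, 6, 0, 5, 13, 7, 8, 4, 10, 11, 12, 9]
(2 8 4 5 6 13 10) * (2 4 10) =(2 8 10 4 5 6 13) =[0, 1, 8, 3, 5, 6, 13, 7, 10, 9, 4, 11, 12, 2]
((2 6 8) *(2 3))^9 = ((2 6 8 3))^9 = (2 6 8 3)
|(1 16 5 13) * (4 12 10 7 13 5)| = 7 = |(1 16 4 12 10 7 13)|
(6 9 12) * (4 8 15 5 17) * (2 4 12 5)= [0, 1, 4, 3, 8, 17, 9, 7, 15, 5, 10, 11, 6, 13, 14, 2, 16, 12]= (2 4 8 15)(5 17 12 6 9)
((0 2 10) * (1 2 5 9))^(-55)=((0 5 9 1 2 10))^(-55)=(0 10 2 1 9 5)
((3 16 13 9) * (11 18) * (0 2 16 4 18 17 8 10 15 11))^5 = (0 3 16 18 9 2 4 13)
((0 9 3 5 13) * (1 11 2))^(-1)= (0 13 5 3 9)(1 2 11)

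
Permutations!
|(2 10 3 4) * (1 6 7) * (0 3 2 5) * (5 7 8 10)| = |(0 3 4 7 1 6 8 10 2 5)| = 10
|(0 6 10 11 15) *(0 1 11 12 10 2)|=6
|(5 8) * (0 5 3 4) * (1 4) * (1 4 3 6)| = 7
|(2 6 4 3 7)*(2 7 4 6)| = 2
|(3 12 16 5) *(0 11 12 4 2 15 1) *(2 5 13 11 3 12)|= 11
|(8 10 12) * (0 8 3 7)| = |(0 8 10 12 3 7)| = 6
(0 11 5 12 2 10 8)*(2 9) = (0 11 5 12 9 2 10 8) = [11, 1, 10, 3, 4, 12, 6, 7, 0, 2, 8, 5, 9]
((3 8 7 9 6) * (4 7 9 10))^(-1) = (3 6 9 8)(4 10 7)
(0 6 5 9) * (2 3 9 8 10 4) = (0 6 5 8 10 4 2 3 9) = [6, 1, 3, 9, 2, 8, 5, 7, 10, 0, 4]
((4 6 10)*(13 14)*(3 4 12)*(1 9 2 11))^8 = ((1 9 2 11)(3 4 6 10 12)(13 14))^8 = (14)(3 10 4 12 6)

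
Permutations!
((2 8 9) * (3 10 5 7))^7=(2 8 9)(3 7 5 10)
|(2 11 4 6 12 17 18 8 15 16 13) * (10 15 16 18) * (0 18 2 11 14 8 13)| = |(0 18 13 11 4 6 12 17 10 15 2 14 8 16)| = 14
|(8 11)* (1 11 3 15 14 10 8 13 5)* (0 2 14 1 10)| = |(0 2 14)(1 11 13 5 10 8 3 15)| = 24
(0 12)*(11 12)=(0 11 12)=[11, 1, 2, 3, 4, 5, 6, 7, 8, 9, 10, 12, 0]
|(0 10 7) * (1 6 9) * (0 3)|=12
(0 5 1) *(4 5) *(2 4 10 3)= [10, 0, 4, 2, 5, 1, 6, 7, 8, 9, 3]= (0 10 3 2 4 5 1)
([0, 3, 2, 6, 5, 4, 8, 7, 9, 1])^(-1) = [0, 9, 2, 1, 5, 4, 3, 7, 6, 8]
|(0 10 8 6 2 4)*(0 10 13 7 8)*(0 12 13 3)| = 8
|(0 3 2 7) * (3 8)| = 5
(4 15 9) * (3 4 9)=(3 4 15)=[0, 1, 2, 4, 15, 5, 6, 7, 8, 9, 10, 11, 12, 13, 14, 3]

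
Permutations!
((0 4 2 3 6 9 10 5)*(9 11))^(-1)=(0 5 10 9 11 6 3 2 4)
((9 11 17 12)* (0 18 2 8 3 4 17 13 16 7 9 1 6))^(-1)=(0 6 1 12 17 4 3 8 2 18)(7 16 13 11 9)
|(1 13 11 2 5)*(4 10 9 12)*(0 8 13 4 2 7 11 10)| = 10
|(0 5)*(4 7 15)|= |(0 5)(4 7 15)|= 6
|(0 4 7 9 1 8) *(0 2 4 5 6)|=6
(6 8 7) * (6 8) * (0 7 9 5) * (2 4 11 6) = [7, 1, 4, 3, 11, 0, 2, 8, 9, 5, 10, 6] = (0 7 8 9 5)(2 4 11 6)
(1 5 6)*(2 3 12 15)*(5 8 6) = (1 8 6)(2 3 12 15) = [0, 8, 3, 12, 4, 5, 1, 7, 6, 9, 10, 11, 15, 13, 14, 2]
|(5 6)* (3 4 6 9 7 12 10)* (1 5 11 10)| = 5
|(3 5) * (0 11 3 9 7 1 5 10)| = 4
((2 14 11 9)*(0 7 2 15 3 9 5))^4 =(0 11 2)(3 9 15)(5 14 7)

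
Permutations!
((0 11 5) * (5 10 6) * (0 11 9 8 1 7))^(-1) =(0 7 1 8 9)(5 6 10 11) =((0 9 8 1 7)(5 11 10 6))^(-1)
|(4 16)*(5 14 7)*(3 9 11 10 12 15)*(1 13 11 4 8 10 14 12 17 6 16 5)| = 30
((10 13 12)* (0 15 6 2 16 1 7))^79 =(0 6 16 7 15 2 1)(10 13 12)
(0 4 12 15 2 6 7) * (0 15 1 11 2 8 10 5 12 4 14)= [14, 11, 6, 3, 4, 12, 7, 15, 10, 9, 5, 2, 1, 13, 0, 8]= (0 14)(1 11 2 6 7 15 8 10 5 12)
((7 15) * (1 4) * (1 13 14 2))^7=(1 13 2 4 14)(7 15)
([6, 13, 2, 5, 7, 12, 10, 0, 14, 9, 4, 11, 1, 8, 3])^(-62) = [4, 13, 2, 5, 6, 12, 7, 10, 14, 9, 0, 11, 1, 8, 3]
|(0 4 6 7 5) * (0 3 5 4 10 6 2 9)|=|(0 10 6 7 4 2 9)(3 5)|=14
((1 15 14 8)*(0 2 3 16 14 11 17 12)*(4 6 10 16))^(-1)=(0 12 17 11 15 1 8 14 16 10 6 4 3 2)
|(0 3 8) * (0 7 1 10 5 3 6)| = |(0 6)(1 10 5 3 8 7)| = 6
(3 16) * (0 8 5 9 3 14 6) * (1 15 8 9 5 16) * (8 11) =(0 9 3 1 15 11 8 16 14 6) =[9, 15, 2, 1, 4, 5, 0, 7, 16, 3, 10, 8, 12, 13, 6, 11, 14]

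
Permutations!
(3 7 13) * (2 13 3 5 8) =(2 13 5 8)(3 7) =[0, 1, 13, 7, 4, 8, 6, 3, 2, 9, 10, 11, 12, 5]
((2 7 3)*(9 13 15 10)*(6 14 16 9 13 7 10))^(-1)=(2 3 7 9 16 14 6 15 13 10)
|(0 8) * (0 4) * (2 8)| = |(0 2 8 4)| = 4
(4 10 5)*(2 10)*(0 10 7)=[10, 1, 7, 3, 2, 4, 6, 0, 8, 9, 5]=(0 10 5 4 2 7)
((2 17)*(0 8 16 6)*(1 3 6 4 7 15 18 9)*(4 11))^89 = ((0 8 16 11 4 7 15 18 9 1 3 6)(2 17))^89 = (0 7 3 11 9 8 15 6 4 1 16 18)(2 17)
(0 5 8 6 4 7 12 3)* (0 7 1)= [5, 0, 2, 7, 1, 8, 4, 12, 6, 9, 10, 11, 3]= (0 5 8 6 4 1)(3 7 12)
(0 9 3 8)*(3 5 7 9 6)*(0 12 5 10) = (0 6 3 8 12 5 7 9 10) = [6, 1, 2, 8, 4, 7, 3, 9, 12, 10, 0, 11, 5]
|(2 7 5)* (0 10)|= |(0 10)(2 7 5)|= 6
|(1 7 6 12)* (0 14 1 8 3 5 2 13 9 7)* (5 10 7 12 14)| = |(0 5 2 13 9 12 8 3 10 7 6 14 1)| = 13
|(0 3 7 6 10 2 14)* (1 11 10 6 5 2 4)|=|(0 3 7 5 2 14)(1 11 10 4)|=12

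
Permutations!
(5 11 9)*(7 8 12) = (5 11 9)(7 8 12) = [0, 1, 2, 3, 4, 11, 6, 8, 12, 5, 10, 9, 7]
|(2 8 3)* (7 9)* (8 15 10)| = 10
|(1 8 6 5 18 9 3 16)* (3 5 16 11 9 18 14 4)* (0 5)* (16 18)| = 35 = |(0 5 14 4 3 11 9)(1 8 6 18 16)|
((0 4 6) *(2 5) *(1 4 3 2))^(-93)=(0 4 5 3 6 1 2)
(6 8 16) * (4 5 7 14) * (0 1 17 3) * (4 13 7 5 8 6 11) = (0 1 17 3)(4 8 16 11)(7 14 13) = [1, 17, 2, 0, 8, 5, 6, 14, 16, 9, 10, 4, 12, 7, 13, 15, 11, 3]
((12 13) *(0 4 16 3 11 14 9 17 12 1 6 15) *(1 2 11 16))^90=((0 4 1 6 15)(2 11 14 9 17 12 13)(3 16))^90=(2 13 12 17 9 14 11)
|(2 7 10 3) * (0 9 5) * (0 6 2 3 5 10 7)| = 6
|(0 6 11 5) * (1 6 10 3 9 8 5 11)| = 6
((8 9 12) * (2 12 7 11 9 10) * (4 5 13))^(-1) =((2 12 8 10)(4 5 13)(7 11 9))^(-1) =(2 10 8 12)(4 13 5)(7 9 11)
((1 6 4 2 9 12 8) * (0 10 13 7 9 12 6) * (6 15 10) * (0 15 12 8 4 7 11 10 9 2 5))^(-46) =((0 6 7 2 8 1 15 9 12 4 5)(10 13 11))^(-46) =(0 4 9 1 2 6 5 12 15 8 7)(10 11 13)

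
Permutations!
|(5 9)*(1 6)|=2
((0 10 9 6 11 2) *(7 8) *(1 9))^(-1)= ((0 10 1 9 6 11 2)(7 8))^(-1)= (0 2 11 6 9 1 10)(7 8)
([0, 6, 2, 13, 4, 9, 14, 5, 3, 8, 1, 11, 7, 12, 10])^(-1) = [0, 10, 2, 8, 4, 7, 1, 12, 9, 5, 14, 11, 13, 3, 6]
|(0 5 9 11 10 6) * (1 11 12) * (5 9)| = 7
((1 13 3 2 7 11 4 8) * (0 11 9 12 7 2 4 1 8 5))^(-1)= (0 5 4 3 13 1 11)(7 12 9)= ((0 11 1 13 3 4 5)(7 9 12))^(-1)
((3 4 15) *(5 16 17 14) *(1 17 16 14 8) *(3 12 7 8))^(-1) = (1 8 7 12 15 4 3 17)(5 14)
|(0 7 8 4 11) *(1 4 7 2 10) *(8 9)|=6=|(0 2 10 1 4 11)(7 9 8)|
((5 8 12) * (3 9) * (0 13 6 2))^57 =(0 13 6 2)(3 9)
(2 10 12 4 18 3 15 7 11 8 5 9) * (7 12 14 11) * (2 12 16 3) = [0, 1, 10, 15, 18, 9, 6, 7, 5, 12, 14, 8, 4, 13, 11, 16, 3, 17, 2] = (2 10 14 11 8 5 9 12 4 18)(3 15 16)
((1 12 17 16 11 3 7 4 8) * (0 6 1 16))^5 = (17)(3 11 16 8 4 7)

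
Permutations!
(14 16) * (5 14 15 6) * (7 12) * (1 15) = [0, 15, 2, 3, 4, 14, 5, 12, 8, 9, 10, 11, 7, 13, 16, 6, 1] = (1 15 6 5 14 16)(7 12)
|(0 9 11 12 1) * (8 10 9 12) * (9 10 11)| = 6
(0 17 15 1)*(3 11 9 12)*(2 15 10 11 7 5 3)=[17, 0, 15, 7, 4, 3, 6, 5, 8, 12, 11, 9, 2, 13, 14, 1, 16, 10]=(0 17 10 11 9 12 2 15 1)(3 7 5)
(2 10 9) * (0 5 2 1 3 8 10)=(0 5 2)(1 3 8 10 9)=[5, 3, 0, 8, 4, 2, 6, 7, 10, 1, 9]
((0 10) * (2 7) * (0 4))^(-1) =(0 4 10)(2 7)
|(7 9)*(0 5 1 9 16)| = 6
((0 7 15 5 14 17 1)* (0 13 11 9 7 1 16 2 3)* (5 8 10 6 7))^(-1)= ((0 1 13 11 9 5 14 17 16 2 3)(6 7 15 8 10))^(-1)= (0 3 2 16 17 14 5 9 11 13 1)(6 10 8 15 7)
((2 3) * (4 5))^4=((2 3)(4 5))^4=(5)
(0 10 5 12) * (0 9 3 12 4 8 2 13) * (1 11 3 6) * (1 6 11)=(0 10 5 4 8 2 13)(3 12 9 11)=[10, 1, 13, 12, 8, 4, 6, 7, 2, 11, 5, 3, 9, 0]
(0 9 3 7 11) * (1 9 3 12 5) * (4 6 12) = [3, 9, 2, 7, 6, 1, 12, 11, 8, 4, 10, 0, 5] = (0 3 7 11)(1 9 4 6 12 5)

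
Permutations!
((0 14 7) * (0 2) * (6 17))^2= (17)(0 7)(2 14)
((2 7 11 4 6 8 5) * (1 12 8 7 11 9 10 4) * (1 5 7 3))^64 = ((1 12 8 7 9 10 4 6 3)(2 11 5))^64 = (1 12 8 7 9 10 4 6 3)(2 11 5)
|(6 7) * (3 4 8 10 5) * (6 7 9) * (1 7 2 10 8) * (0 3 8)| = 18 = |(0 3 4 1 7 2 10 5 8)(6 9)|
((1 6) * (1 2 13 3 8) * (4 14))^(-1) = (1 8 3 13 2 6)(4 14)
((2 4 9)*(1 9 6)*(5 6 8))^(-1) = (1 6 5 8 4 2 9)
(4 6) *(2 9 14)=(2 9 14)(4 6)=[0, 1, 9, 3, 6, 5, 4, 7, 8, 14, 10, 11, 12, 13, 2]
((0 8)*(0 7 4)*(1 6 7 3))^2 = ((0 8 3 1 6 7 4))^2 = (0 3 6 4 8 1 7)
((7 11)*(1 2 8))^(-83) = ((1 2 8)(7 11))^(-83) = (1 2 8)(7 11)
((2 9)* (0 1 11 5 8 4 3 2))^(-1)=((0 1 11 5 8 4 3 2 9))^(-1)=(0 9 2 3 4 8 5 11 1)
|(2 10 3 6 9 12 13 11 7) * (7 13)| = 14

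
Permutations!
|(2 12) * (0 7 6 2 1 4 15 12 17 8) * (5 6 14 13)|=36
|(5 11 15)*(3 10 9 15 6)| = 7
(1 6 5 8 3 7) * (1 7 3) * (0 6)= (0 6 5 8 1)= [6, 0, 2, 3, 4, 8, 5, 7, 1]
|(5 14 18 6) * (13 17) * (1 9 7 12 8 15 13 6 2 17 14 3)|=14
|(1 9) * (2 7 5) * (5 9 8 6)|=7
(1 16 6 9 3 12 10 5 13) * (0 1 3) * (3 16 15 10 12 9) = (0 1 15 10 5 13 16 6 3 9) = [1, 15, 2, 9, 4, 13, 3, 7, 8, 0, 5, 11, 12, 16, 14, 10, 6]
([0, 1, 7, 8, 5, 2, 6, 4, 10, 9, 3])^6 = [0, 1, 4, 3, 2, 7, 6, 5, 8, 9, 10]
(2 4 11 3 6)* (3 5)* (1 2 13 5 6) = (1 2 4 11 6 13 5 3) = [0, 2, 4, 1, 11, 3, 13, 7, 8, 9, 10, 6, 12, 5]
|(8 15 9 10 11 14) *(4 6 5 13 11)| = 10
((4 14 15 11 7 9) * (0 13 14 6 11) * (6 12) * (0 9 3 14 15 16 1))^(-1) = (0 1 16 14 3 7 11 6 12 4 9 15 13)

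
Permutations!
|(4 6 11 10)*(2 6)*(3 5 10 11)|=6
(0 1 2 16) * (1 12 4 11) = (0 12 4 11 1 2 16) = [12, 2, 16, 3, 11, 5, 6, 7, 8, 9, 10, 1, 4, 13, 14, 15, 0]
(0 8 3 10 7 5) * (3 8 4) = (0 4 3 10 7 5) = [4, 1, 2, 10, 3, 0, 6, 5, 8, 9, 7]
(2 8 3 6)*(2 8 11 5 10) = (2 11 5 10)(3 6 8) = [0, 1, 11, 6, 4, 10, 8, 7, 3, 9, 2, 5]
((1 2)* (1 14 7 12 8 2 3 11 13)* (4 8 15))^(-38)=((1 3 11 13)(2 14 7 12 15 4 8))^(-38)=(1 11)(2 15 14 4 7 8 12)(3 13)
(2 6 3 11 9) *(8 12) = (2 6 3 11 9)(8 12) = [0, 1, 6, 11, 4, 5, 3, 7, 12, 2, 10, 9, 8]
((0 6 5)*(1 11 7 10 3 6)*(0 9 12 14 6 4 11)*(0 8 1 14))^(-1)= ((0 14 6 5 9 12)(1 8)(3 4 11 7 10))^(-1)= (0 12 9 5 6 14)(1 8)(3 10 7 11 4)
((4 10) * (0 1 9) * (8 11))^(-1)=(0 9 1)(4 10)(8 11)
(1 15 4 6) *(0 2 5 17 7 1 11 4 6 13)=(0 2 5 17 7 1 15 6 11 4 13)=[2, 15, 5, 3, 13, 17, 11, 1, 8, 9, 10, 4, 12, 0, 14, 6, 16, 7]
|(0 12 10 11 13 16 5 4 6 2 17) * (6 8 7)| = |(0 12 10 11 13 16 5 4 8 7 6 2 17)| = 13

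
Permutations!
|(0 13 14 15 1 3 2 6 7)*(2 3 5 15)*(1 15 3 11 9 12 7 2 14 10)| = 10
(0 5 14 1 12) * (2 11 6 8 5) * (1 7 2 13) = [13, 12, 11, 3, 4, 14, 8, 2, 5, 9, 10, 6, 0, 1, 7] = (0 13 1 12)(2 11 6 8 5 14 7)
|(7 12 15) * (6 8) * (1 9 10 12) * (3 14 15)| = |(1 9 10 12 3 14 15 7)(6 8)| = 8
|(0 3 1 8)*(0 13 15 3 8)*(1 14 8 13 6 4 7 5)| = |(0 13 15 3 14 8 6 4 7 5 1)| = 11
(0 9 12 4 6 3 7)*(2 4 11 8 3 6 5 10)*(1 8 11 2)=(0 9 12 2 4 5 10 1 8 3 7)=[9, 8, 4, 7, 5, 10, 6, 0, 3, 12, 1, 11, 2]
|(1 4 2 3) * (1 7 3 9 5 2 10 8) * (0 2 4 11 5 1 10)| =14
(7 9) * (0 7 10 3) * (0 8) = [7, 1, 2, 8, 4, 5, 6, 9, 0, 10, 3] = (0 7 9 10 3 8)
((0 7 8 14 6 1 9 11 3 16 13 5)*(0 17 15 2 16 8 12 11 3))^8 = (1 3 14)(2 13 17)(5 15 16)(6 9 8)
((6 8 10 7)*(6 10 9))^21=(7 10)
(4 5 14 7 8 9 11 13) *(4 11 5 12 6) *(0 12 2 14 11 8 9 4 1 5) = [12, 5, 14, 3, 2, 11, 1, 9, 4, 0, 10, 13, 6, 8, 7] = (0 12 6 1 5 11 13 8 4 2 14 7 9)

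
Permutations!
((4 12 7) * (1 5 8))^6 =((1 5 8)(4 12 7))^6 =(12)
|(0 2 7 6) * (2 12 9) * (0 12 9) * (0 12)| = |(12)(0 9 2 7 6)| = 5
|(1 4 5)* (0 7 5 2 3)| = 7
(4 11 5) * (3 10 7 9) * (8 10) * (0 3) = (0 3 8 10 7 9)(4 11 5) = [3, 1, 2, 8, 11, 4, 6, 9, 10, 0, 7, 5]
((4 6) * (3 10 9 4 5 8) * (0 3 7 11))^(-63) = ((0 3 10 9 4 6 5 8 7 11))^(-63) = (0 8 4 3 7 6 10 11 5 9)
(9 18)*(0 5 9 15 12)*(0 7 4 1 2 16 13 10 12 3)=(0 5 9 18 15 3)(1 2 16 13 10 12 7 4)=[5, 2, 16, 0, 1, 9, 6, 4, 8, 18, 12, 11, 7, 10, 14, 3, 13, 17, 15]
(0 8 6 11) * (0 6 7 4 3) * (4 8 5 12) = (0 5 12 4 3)(6 11)(7 8) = [5, 1, 2, 0, 3, 12, 11, 8, 7, 9, 10, 6, 4]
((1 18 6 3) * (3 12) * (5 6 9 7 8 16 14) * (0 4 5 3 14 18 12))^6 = (0 5)(1 14)(3 12)(4 6)(7 8 16 18 9)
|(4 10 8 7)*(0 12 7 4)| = |(0 12 7)(4 10 8)| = 3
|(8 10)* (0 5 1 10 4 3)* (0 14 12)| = 9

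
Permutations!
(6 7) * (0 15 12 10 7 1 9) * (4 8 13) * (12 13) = (0 15 13 4 8 12 10 7 6 1 9) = [15, 9, 2, 3, 8, 5, 1, 6, 12, 0, 7, 11, 10, 4, 14, 13]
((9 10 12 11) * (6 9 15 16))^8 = ((6 9 10 12 11 15 16))^8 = (6 9 10 12 11 15 16)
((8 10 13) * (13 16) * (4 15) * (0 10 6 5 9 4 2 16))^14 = ((0 10)(2 16 13 8 6 5 9 4 15))^14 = (2 5 16 9 13 4 8 15 6)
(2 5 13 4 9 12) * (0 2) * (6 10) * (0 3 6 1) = (0 2 5 13 4 9 12 3 6 10 1) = [2, 0, 5, 6, 9, 13, 10, 7, 8, 12, 1, 11, 3, 4]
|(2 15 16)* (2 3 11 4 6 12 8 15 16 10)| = 10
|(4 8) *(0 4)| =|(0 4 8)| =3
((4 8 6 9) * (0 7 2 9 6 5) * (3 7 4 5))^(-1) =((0 4 8 3 7 2 9 5))^(-1) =(0 5 9 2 7 3 8 4)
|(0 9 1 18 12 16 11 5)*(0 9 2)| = |(0 2)(1 18 12 16 11 5 9)| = 14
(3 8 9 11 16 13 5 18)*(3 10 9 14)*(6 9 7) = (3 8 14)(5 18 10 7 6 9 11 16 13) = [0, 1, 2, 8, 4, 18, 9, 6, 14, 11, 7, 16, 12, 5, 3, 15, 13, 17, 10]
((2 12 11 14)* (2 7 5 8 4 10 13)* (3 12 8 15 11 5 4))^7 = ((2 8 3 12 5 15 11 14 7 4 10 13))^7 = (2 14 3 4 5 13 11 8 7 12 10 15)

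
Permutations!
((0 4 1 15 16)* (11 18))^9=(0 16 15 1 4)(11 18)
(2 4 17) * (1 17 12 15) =(1 17 2 4 12 15) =[0, 17, 4, 3, 12, 5, 6, 7, 8, 9, 10, 11, 15, 13, 14, 1, 16, 2]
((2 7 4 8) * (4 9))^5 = ((2 7 9 4 8))^5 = (9)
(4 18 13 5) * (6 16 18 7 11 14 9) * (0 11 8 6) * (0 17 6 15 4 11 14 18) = [14, 1, 2, 3, 7, 11, 16, 8, 15, 17, 10, 18, 12, 5, 9, 4, 0, 6, 13] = (0 14 9 17 6 16)(4 7 8 15)(5 11 18 13)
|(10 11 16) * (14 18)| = 6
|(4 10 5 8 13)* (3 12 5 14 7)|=9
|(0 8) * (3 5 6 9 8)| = |(0 3 5 6 9 8)| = 6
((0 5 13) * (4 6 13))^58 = (0 6 5 13 4)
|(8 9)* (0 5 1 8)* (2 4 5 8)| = 12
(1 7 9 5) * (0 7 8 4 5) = [7, 8, 2, 3, 5, 1, 6, 9, 4, 0] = (0 7 9)(1 8 4 5)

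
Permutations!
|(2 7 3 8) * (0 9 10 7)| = 7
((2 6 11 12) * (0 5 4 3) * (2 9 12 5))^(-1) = (0 3 4 5 11 6 2)(9 12) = ((0 2 6 11 5 4 3)(9 12))^(-1)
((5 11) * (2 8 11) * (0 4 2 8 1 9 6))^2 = ((0 4 2 1 9 6)(5 8 11))^2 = (0 2 9)(1 6 4)(5 11 8)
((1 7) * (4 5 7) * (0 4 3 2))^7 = (7)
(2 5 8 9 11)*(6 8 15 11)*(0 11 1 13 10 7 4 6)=(0 11 2 5 15 1 13 10 7 4 6 8 9)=[11, 13, 5, 3, 6, 15, 8, 4, 9, 0, 7, 2, 12, 10, 14, 1]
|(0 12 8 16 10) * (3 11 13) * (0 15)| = 6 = |(0 12 8 16 10 15)(3 11 13)|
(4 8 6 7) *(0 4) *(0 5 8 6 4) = (4 6 7 5 8) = [0, 1, 2, 3, 6, 8, 7, 5, 4]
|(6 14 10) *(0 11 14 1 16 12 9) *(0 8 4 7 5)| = 13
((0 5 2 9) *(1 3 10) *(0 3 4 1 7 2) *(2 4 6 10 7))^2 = (1 10 9 7)(2 3 4 6)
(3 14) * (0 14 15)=(0 14 3 15)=[14, 1, 2, 15, 4, 5, 6, 7, 8, 9, 10, 11, 12, 13, 3, 0]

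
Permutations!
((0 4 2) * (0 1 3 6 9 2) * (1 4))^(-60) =((0 1 3 6 9 2 4))^(-60) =(0 6 4 3 2 1 9)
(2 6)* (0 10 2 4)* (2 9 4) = (0 10 9 4)(2 6) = [10, 1, 6, 3, 0, 5, 2, 7, 8, 4, 9]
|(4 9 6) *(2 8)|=6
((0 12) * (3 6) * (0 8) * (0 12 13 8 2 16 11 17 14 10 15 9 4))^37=(0 9 10 17 16 12 13 4 15 14 11 2 8)(3 6)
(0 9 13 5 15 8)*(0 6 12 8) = [9, 1, 2, 3, 4, 15, 12, 7, 6, 13, 10, 11, 8, 5, 14, 0] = (0 9 13 5 15)(6 12 8)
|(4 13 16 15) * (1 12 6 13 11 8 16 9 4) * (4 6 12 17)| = 21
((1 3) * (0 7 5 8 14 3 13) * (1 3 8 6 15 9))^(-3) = (0 9 5 13 15 7 1 6)(8 14)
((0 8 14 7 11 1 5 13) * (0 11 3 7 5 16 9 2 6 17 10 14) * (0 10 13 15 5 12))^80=(17)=((0 8 10 14 12)(1 16 9 2 6 17 13 11)(3 7)(5 15))^80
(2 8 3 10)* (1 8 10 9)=[0, 8, 10, 9, 4, 5, 6, 7, 3, 1, 2]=(1 8 3 9)(2 10)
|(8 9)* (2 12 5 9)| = |(2 12 5 9 8)| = 5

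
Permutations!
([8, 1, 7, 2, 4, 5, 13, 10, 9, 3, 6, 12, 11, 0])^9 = (13)(11 12)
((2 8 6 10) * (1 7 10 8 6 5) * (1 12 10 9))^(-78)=(12)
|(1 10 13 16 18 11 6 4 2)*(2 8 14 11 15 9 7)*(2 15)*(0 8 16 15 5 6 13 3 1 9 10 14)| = 56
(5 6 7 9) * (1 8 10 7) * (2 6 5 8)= (1 2 6)(7 9 8 10)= [0, 2, 6, 3, 4, 5, 1, 9, 10, 8, 7]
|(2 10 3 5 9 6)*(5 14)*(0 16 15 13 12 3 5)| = 35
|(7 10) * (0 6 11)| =6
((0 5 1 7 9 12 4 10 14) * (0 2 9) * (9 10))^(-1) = (0 7 1 5)(2 14 10)(4 12 9)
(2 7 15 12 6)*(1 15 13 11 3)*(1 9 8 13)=(1 15 12 6 2 7)(3 9 8 13 11)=[0, 15, 7, 9, 4, 5, 2, 1, 13, 8, 10, 3, 6, 11, 14, 12]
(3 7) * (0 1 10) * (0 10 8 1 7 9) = (10)(0 7 3 9)(1 8) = [7, 8, 2, 9, 4, 5, 6, 3, 1, 0, 10]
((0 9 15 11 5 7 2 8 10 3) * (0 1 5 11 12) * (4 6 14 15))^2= ((0 9 4 6 14 15 12)(1 5 7 2 8 10 3))^2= (0 4 14 12 9 6 15)(1 7 8 3 5 2 10)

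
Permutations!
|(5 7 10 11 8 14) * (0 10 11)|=10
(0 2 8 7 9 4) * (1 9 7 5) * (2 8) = (0 8 5 1 9 4) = [8, 9, 2, 3, 0, 1, 6, 7, 5, 4]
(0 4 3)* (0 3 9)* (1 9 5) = [4, 9, 2, 3, 5, 1, 6, 7, 8, 0] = (0 4 5 1 9)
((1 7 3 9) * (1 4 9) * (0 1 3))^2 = (9)(0 7 1)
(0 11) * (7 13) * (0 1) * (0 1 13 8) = [11, 1, 2, 3, 4, 5, 6, 8, 0, 9, 10, 13, 12, 7] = (0 11 13 7 8)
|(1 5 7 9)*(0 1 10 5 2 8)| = 4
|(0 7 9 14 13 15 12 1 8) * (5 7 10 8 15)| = 15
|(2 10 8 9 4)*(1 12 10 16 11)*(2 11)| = |(1 12 10 8 9 4 11)(2 16)| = 14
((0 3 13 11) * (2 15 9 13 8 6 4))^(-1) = ((0 3 8 6 4 2 15 9 13 11))^(-1) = (0 11 13 9 15 2 4 6 8 3)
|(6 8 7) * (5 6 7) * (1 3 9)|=3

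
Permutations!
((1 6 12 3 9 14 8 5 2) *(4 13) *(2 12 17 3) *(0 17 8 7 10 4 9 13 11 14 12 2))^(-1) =((0 17 3 13 9 12)(1 6 8 5 2)(4 11 14 7 10))^(-1) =(0 12 9 13 3 17)(1 2 5 8 6)(4 10 7 14 11)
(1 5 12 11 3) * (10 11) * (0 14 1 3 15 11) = (0 14 1 5 12 10)(11 15) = [14, 5, 2, 3, 4, 12, 6, 7, 8, 9, 0, 15, 10, 13, 1, 11]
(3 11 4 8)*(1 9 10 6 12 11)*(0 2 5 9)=(0 2 5 9 10 6 12 11 4 8 3 1)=[2, 0, 5, 1, 8, 9, 12, 7, 3, 10, 6, 4, 11]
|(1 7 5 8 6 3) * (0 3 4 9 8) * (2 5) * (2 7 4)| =|(0 3 1 4 9 8 6 2 5)| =9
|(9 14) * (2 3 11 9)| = |(2 3 11 9 14)| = 5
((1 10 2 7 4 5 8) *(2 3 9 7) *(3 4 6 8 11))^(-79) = (1 10 4 5 11 3 9 7 6 8) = ((1 10 4 5 11 3 9 7 6 8))^(-79)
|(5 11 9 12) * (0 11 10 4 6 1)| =9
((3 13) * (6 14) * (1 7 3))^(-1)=(1 13 3 7)(6 14)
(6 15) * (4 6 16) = (4 6 15 16) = [0, 1, 2, 3, 6, 5, 15, 7, 8, 9, 10, 11, 12, 13, 14, 16, 4]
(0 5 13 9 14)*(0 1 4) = (0 5 13 9 14 1 4) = [5, 4, 2, 3, 0, 13, 6, 7, 8, 14, 10, 11, 12, 9, 1]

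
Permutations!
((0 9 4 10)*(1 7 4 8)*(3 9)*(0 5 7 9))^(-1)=((0 3)(1 9 8)(4 10 5 7))^(-1)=(0 3)(1 8 9)(4 7 5 10)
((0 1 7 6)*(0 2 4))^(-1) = (0 4 2 6 7 1)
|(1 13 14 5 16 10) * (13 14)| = |(1 14 5 16 10)| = 5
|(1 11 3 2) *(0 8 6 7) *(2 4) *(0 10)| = 5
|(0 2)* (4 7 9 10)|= |(0 2)(4 7 9 10)|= 4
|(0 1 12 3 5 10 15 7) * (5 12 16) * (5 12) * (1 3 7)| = 9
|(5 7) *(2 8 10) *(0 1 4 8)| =|(0 1 4 8 10 2)(5 7)| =6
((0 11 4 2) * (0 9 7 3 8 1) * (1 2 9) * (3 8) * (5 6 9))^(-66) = ((0 11 4 5 6 9 7 8 2 1))^(-66) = (0 6 2 4 7)(1 5 8 11 9)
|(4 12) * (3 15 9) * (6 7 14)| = |(3 15 9)(4 12)(6 7 14)| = 6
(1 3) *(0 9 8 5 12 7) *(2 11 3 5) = (0 9 8 2 11 3 1 5 12 7) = [9, 5, 11, 1, 4, 12, 6, 0, 2, 8, 10, 3, 7]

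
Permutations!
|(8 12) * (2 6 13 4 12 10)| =7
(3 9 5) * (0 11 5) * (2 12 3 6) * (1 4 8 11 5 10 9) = (0 5 6 2 12 3 1 4 8 11 10 9) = [5, 4, 12, 1, 8, 6, 2, 7, 11, 0, 9, 10, 3]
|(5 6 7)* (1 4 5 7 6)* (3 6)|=|(7)(1 4 5)(3 6)|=6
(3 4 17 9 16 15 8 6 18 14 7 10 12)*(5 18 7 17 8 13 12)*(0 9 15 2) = [9, 1, 0, 4, 8, 18, 7, 10, 6, 16, 5, 11, 3, 12, 17, 13, 2, 15, 14] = (0 9 16 2)(3 4 8 6 7 10 5 18 14 17 15 13 12)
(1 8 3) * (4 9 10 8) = (1 4 9 10 8 3) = [0, 4, 2, 1, 9, 5, 6, 7, 3, 10, 8]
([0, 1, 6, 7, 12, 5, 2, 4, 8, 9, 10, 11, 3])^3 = [0, 1, 6, 12, 7, 5, 2, 3, 8, 9, 10, 11, 4]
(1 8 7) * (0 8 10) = (0 8 7 1 10) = [8, 10, 2, 3, 4, 5, 6, 1, 7, 9, 0]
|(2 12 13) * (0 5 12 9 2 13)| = |(13)(0 5 12)(2 9)| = 6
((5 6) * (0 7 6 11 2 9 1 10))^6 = (0 9 5)(1 11 7)(2 6 10)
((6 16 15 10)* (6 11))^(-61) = ((6 16 15 10 11))^(-61) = (6 11 10 15 16)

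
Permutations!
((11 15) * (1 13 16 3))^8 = (16)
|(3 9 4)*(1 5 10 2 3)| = 7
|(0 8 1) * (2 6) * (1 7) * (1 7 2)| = |(0 8 2 6 1)| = 5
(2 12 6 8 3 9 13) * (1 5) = [0, 5, 12, 9, 4, 1, 8, 7, 3, 13, 10, 11, 6, 2] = (1 5)(2 12 6 8 3 9 13)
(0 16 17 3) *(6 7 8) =(0 16 17 3)(6 7 8) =[16, 1, 2, 0, 4, 5, 7, 8, 6, 9, 10, 11, 12, 13, 14, 15, 17, 3]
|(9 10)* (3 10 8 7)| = 5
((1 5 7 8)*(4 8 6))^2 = (1 7 4)(5 6 8)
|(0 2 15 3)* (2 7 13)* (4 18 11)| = 6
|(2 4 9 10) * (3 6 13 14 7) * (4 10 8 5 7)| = 18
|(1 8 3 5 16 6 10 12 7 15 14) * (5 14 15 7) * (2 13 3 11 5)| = 12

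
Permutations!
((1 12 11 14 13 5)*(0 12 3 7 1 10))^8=(0 12 11 14 13 5 10)(1 7 3)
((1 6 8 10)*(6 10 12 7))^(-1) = ((1 10)(6 8 12 7))^(-1) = (1 10)(6 7 12 8)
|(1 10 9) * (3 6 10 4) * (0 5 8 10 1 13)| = |(0 5 8 10 9 13)(1 4 3 6)| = 12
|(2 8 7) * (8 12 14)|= |(2 12 14 8 7)|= 5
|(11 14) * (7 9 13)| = 6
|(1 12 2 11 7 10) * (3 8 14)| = 6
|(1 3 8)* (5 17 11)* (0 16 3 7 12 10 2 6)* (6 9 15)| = 12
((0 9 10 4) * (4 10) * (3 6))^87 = (10)(3 6)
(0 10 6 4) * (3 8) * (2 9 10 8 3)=(0 8 2 9 10 6 4)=[8, 1, 9, 3, 0, 5, 4, 7, 2, 10, 6]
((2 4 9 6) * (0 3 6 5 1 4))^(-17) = (0 2 6 3)(1 5 9 4)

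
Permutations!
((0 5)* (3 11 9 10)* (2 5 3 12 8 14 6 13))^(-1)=((0 3 11 9 10 12 8 14 6 13 2 5))^(-1)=(0 5 2 13 6 14 8 12 10 9 11 3)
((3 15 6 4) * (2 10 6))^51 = (2 4)(3 10)(6 15)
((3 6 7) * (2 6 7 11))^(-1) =((2 6 11)(3 7))^(-1) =(2 11 6)(3 7)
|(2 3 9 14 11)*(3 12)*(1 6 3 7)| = 9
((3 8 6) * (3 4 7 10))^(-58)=(3 6 7)(4 10 8)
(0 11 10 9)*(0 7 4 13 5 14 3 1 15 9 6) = (0 11 10 6)(1 15 9 7 4 13 5 14 3) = [11, 15, 2, 1, 13, 14, 0, 4, 8, 7, 6, 10, 12, 5, 3, 9]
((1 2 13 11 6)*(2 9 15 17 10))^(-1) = (1 6 11 13 2 10 17 15 9)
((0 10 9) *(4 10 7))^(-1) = ((0 7 4 10 9))^(-1) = (0 9 10 4 7)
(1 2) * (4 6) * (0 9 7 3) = (0 9 7 3)(1 2)(4 6) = [9, 2, 1, 0, 6, 5, 4, 3, 8, 7]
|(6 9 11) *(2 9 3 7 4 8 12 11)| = |(2 9)(3 7 4 8 12 11 6)| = 14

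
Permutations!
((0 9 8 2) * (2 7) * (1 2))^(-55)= (0 2 1 7 8 9)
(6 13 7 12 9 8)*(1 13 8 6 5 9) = (1 13 7 12)(5 9 6 8) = [0, 13, 2, 3, 4, 9, 8, 12, 5, 6, 10, 11, 1, 7]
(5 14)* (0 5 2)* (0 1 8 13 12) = (0 5 14 2 1 8 13 12) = [5, 8, 1, 3, 4, 14, 6, 7, 13, 9, 10, 11, 0, 12, 2]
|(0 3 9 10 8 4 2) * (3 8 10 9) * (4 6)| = |(10)(0 8 6 4 2)| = 5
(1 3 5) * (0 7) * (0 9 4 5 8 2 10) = (0 7 9 4 5 1 3 8 2 10) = [7, 3, 10, 8, 5, 1, 6, 9, 2, 4, 0]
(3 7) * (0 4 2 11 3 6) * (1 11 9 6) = [4, 11, 9, 7, 2, 5, 0, 1, 8, 6, 10, 3] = (0 4 2 9 6)(1 11 3 7)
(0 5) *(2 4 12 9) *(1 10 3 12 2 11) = [5, 10, 4, 12, 2, 0, 6, 7, 8, 11, 3, 1, 9] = (0 5)(1 10 3 12 9 11)(2 4)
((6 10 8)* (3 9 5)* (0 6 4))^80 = (10)(3 5 9)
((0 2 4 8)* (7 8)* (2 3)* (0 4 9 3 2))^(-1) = (0 3 9 2)(4 8 7)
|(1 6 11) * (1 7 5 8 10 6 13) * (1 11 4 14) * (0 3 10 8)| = 11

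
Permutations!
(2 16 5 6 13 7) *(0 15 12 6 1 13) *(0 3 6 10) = (0 15 12 10)(1 13 7 2 16 5)(3 6) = [15, 13, 16, 6, 4, 1, 3, 2, 8, 9, 0, 11, 10, 7, 14, 12, 5]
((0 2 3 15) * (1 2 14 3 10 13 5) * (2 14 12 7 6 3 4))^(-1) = ((0 12 7 6 3 15)(1 14 4 2 10 13 5))^(-1) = (0 15 3 6 7 12)(1 5 13 10 2 4 14)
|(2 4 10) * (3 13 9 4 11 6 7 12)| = 10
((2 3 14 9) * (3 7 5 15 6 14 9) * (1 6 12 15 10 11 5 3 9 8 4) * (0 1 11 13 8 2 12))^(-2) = (0 12 14 1 15 9 6)(2 7 3)(4 13 5)(8 10 11)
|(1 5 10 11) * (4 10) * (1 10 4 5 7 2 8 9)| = 10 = |(1 7 2 8 9)(10 11)|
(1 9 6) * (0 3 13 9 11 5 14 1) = (0 3 13 9 6)(1 11 5 14) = [3, 11, 2, 13, 4, 14, 0, 7, 8, 6, 10, 5, 12, 9, 1]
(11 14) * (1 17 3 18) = (1 17 3 18)(11 14) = [0, 17, 2, 18, 4, 5, 6, 7, 8, 9, 10, 14, 12, 13, 11, 15, 16, 3, 1]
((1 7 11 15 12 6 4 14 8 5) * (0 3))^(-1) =(0 3)(1 5 8 14 4 6 12 15 11 7)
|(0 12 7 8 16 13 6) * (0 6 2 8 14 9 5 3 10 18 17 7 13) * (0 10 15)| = |(0 12 13 2 8 16 10 18 17 7 14 9 5 3 15)| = 15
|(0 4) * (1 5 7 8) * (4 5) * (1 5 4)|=6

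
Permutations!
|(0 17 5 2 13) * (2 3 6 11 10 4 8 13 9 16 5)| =|(0 17 2 9 16 5 3 6 11 10 4 8 13)| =13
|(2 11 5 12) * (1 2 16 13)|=7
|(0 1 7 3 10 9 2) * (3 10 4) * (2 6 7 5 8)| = |(0 1 5 8 2)(3 4)(6 7 10 9)| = 20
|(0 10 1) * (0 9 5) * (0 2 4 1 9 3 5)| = 15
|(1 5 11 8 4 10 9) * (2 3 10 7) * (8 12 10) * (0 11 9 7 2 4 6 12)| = 24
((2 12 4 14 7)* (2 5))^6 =((2 12 4 14 7 5))^6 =(14)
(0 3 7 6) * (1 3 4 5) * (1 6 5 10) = (0 4 10 1 3 7 5 6) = [4, 3, 2, 7, 10, 6, 0, 5, 8, 9, 1]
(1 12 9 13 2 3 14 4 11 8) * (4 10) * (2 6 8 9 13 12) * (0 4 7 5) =[4, 2, 3, 14, 11, 0, 8, 5, 1, 12, 7, 9, 13, 6, 10] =(0 4 11 9 12 13 6 8 1 2 3 14 10 7 5)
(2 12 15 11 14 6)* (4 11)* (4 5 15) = (2 12 4 11 14 6)(5 15) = [0, 1, 12, 3, 11, 15, 2, 7, 8, 9, 10, 14, 4, 13, 6, 5]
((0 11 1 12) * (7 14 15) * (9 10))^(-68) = (7 14 15)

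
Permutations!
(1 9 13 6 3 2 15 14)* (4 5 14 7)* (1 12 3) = [0, 9, 15, 2, 5, 14, 1, 4, 8, 13, 10, 11, 3, 6, 12, 7] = (1 9 13 6)(2 15 7 4 5 14 12 3)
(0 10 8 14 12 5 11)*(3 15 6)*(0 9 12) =(0 10 8 14)(3 15 6)(5 11 9 12) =[10, 1, 2, 15, 4, 11, 3, 7, 14, 12, 8, 9, 5, 13, 0, 6]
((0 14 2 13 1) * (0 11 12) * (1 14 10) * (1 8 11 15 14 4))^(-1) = (0 12 11 8 10)(1 4 13 2 14 15)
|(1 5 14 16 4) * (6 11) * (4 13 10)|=14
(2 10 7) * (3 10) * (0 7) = [7, 1, 3, 10, 4, 5, 6, 2, 8, 9, 0] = (0 7 2 3 10)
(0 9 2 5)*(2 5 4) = [9, 1, 4, 3, 2, 0, 6, 7, 8, 5] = (0 9 5)(2 4)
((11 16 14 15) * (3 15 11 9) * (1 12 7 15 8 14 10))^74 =((1 12 7 15 9 3 8 14 11 16 10))^74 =(1 11 3 7 10 14 9 12 16 8 15)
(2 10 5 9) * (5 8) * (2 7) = (2 10 8 5 9 7) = [0, 1, 10, 3, 4, 9, 6, 2, 5, 7, 8]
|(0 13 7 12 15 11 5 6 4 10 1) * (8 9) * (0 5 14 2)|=40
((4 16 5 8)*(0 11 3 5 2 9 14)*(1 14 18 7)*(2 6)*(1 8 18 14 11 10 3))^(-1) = ((0 10 3 5 18 7 8 4 16 6 2 9 14)(1 11))^(-1) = (0 14 9 2 6 16 4 8 7 18 5 3 10)(1 11)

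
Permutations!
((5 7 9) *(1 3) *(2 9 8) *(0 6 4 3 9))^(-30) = ((0 6 4 3 1 9 5 7 8 2))^(-30) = (9)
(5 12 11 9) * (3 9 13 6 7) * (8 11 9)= [0, 1, 2, 8, 4, 12, 7, 3, 11, 5, 10, 13, 9, 6]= (3 8 11 13 6 7)(5 12 9)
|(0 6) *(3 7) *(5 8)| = 2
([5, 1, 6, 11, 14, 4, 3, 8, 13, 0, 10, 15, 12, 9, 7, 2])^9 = (0 5 4 14 7 8 13 9)(2 15 11 3 6)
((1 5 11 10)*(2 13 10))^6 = (13)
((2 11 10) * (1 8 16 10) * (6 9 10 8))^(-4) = (16)(1 9 2)(6 10 11)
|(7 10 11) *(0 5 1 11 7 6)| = 10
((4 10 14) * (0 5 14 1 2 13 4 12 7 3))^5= ((0 5 14 12 7 3)(1 2 13 4 10))^5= (0 3 7 12 14 5)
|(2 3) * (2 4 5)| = 4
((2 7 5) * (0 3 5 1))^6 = ((0 3 5 2 7 1))^6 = (7)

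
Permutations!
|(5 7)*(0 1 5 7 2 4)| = |(7)(0 1 5 2 4)| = 5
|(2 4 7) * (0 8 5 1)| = |(0 8 5 1)(2 4 7)| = 12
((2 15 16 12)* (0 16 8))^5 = (0 8 15 2 12 16)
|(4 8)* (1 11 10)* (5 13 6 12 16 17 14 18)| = |(1 11 10)(4 8)(5 13 6 12 16 17 14 18)| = 24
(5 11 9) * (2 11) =(2 11 9 5) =[0, 1, 11, 3, 4, 2, 6, 7, 8, 5, 10, 9]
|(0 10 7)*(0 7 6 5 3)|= |(0 10 6 5 3)|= 5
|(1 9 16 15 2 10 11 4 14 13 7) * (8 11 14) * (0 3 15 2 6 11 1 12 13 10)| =66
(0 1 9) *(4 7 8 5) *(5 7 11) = (0 1 9)(4 11 5)(7 8) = [1, 9, 2, 3, 11, 4, 6, 8, 7, 0, 10, 5]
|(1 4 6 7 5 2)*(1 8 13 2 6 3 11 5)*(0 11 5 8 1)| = |(0 11 8 13 2 1 4 3 5 6 7)| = 11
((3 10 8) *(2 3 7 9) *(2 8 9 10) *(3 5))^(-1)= ((2 5 3)(7 10 9 8))^(-1)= (2 3 5)(7 8 9 10)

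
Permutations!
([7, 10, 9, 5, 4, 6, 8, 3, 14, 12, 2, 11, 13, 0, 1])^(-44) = [10, 3, 6, 9, 4, 12, 13, 2, 0, 8, 5, 11, 14, 1, 7]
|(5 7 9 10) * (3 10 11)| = |(3 10 5 7 9 11)| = 6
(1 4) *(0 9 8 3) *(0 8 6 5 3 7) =(0 9 6 5 3 8 7)(1 4) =[9, 4, 2, 8, 1, 3, 5, 0, 7, 6]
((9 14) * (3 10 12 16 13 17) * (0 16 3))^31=(0 17 13 16)(3 10 12)(9 14)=((0 16 13 17)(3 10 12)(9 14))^31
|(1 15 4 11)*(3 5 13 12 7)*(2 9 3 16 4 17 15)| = |(1 2 9 3 5 13 12 7 16 4 11)(15 17)| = 22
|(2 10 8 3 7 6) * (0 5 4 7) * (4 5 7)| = 7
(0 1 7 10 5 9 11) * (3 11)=[1, 7, 2, 11, 4, 9, 6, 10, 8, 3, 5, 0]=(0 1 7 10 5 9 3 11)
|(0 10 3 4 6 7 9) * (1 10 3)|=6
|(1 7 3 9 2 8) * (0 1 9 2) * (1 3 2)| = 7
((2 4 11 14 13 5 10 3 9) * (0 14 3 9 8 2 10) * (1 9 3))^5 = ((0 14 13 5)(1 9 10 3 8 2 4 11))^5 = (0 14 13 5)(1 2 10 11 8 9 4 3)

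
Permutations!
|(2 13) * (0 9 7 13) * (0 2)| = 4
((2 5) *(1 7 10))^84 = (10)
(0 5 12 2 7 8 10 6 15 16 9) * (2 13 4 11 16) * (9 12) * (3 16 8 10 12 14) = (0 5 9)(2 7 10 6 15)(3 16 14)(4 11 8 12 13) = [5, 1, 7, 16, 11, 9, 15, 10, 12, 0, 6, 8, 13, 4, 3, 2, 14]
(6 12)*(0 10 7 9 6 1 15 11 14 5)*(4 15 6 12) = [10, 6, 2, 3, 15, 0, 4, 9, 8, 12, 7, 14, 1, 13, 5, 11] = (0 10 7 9 12 1 6 4 15 11 14 5)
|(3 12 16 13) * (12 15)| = 5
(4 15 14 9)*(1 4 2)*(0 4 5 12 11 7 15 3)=(0 4 3)(1 5 12 11 7 15 14 9 2)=[4, 5, 1, 0, 3, 12, 6, 15, 8, 2, 10, 7, 11, 13, 9, 14]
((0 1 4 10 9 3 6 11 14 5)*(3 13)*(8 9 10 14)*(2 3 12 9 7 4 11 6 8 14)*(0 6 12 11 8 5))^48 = (0 3 11 4 9 8 6)(1 5 14 2 13 7 12)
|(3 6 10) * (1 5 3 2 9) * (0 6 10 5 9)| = |(0 6 5 3 10 2)(1 9)| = 6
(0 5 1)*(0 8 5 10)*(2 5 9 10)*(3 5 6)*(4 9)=(0 2 6 3 5 1 8 4 9 10)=[2, 8, 6, 5, 9, 1, 3, 7, 4, 10, 0]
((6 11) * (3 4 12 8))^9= (3 4 12 8)(6 11)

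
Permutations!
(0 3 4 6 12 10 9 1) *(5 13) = [3, 0, 2, 4, 6, 13, 12, 7, 8, 1, 9, 11, 10, 5] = (0 3 4 6 12 10 9 1)(5 13)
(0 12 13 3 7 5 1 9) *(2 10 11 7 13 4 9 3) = (0 12 4 9)(1 3 13 2 10 11 7 5) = [12, 3, 10, 13, 9, 1, 6, 5, 8, 0, 11, 7, 4, 2]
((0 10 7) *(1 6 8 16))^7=((0 10 7)(1 6 8 16))^7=(0 10 7)(1 16 8 6)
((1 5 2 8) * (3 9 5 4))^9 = (1 3 5 8 4 9 2)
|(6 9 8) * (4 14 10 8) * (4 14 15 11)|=|(4 15 11)(6 9 14 10 8)|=15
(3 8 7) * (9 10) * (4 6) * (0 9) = (0 9 10)(3 8 7)(4 6) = [9, 1, 2, 8, 6, 5, 4, 3, 7, 10, 0]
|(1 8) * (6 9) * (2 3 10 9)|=10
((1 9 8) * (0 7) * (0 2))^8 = ((0 7 2)(1 9 8))^8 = (0 2 7)(1 8 9)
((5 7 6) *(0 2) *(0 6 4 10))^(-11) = ((0 2 6 5 7 4 10))^(-11) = (0 5 10 6 4 2 7)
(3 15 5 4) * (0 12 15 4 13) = [12, 1, 2, 4, 3, 13, 6, 7, 8, 9, 10, 11, 15, 0, 14, 5] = (0 12 15 5 13)(3 4)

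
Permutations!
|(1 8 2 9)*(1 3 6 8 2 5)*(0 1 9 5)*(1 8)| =6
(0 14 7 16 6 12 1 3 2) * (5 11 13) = (0 14 7 16 6 12 1 3 2)(5 11 13) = [14, 3, 0, 2, 4, 11, 12, 16, 8, 9, 10, 13, 1, 5, 7, 15, 6]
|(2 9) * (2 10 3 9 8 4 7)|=12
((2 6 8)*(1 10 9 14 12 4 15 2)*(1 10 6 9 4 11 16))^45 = (1 12 2 10)(4 6 11 9)(8 16 14 15)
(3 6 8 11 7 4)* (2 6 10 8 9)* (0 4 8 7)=[4, 1, 6, 10, 3, 5, 9, 8, 11, 2, 7, 0]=(0 4 3 10 7 8 11)(2 6 9)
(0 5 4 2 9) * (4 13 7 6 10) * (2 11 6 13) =(0 5 2 9)(4 11 6 10)(7 13) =[5, 1, 9, 3, 11, 2, 10, 13, 8, 0, 4, 6, 12, 7]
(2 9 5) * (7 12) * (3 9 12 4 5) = (2 12 7 4 5)(3 9) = [0, 1, 12, 9, 5, 2, 6, 4, 8, 3, 10, 11, 7]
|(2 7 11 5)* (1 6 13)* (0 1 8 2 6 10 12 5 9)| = 12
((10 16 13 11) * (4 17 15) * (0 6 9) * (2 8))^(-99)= (17)(2 8)(10 16 13 11)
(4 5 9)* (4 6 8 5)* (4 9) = (4 9 6 8 5) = [0, 1, 2, 3, 9, 4, 8, 7, 5, 6]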